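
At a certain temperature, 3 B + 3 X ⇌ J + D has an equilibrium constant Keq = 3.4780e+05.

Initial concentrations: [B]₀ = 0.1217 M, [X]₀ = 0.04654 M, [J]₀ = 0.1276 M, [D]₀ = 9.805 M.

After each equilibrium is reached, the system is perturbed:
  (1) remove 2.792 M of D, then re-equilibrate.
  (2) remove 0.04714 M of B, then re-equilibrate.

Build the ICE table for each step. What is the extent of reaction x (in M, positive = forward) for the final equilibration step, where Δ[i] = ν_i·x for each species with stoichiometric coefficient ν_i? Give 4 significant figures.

x = -0.005814 M

Q₀ = 6.8857e+06 vs Keq = 3.4780e+05 ⇒ Q>K, reverse
Step 1:
                    B           X           J           D
  I            0.1217     0.04654      0.1276       9.805
  C           0.04289     0.04289     -0.0143     -0.0143
  E            0.1646     0.08943      0.1133       9.791
  solve Keq expr → x = -0.0143; check Q = 3.4780e+05
Then remove 2.792 M of D.
Step 2:
                    B           X           J           D
  I            0.1646     0.08943      0.1133       6.999
  C         -0.005969   -0.005969     0.00199     0.00199
  E            0.1586     0.08346      0.1153       7.001
  solve Keq expr → x = 0.00199; check Q = 3.4780e+05
Then remove 0.04714 M of B.
Step 3:
                    B           X           J           D
  I            0.1115     0.08346      0.1153       7.001
  C           0.01744     0.01744   -0.005814   -0.005814
  E            0.1289      0.1009      0.1095       6.995
  solve Keq expr → x = -0.005814; check Q = 3.4780e+05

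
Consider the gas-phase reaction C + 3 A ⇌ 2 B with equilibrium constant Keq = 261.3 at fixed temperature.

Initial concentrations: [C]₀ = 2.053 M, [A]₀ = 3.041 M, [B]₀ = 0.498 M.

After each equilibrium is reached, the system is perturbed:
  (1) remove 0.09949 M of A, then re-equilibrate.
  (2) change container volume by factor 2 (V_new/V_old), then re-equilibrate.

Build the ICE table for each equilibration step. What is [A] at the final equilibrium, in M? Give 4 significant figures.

[A]_eq = 0.1972 M

Q₀ = 0.004296 vs Keq = 261.3 ⇒ Q<K, forward
Step 1:
                  C         A         B
  I           2.053     3.041     0.498
  C         -0.9252    -2.776      1.85
  E           1.128    0.2655     2.348
  solve Keq expr → x = 0.9252; check Q = 261.3
Then remove 0.09949 M of A.
Step 2:
                  C         A         B
  I           1.128     0.166     2.348
  C         0.03083   0.09249  -0.06166
  E           1.159    0.2585     2.287
  solve Keq expr → x = -0.03083; check Q = 261.3
Then change container volume by factor 2 (V_new/V_old).
Step 3:
                  C         A         B
  I          0.5793    0.1292     1.143
  C         0.02264   0.06793  -0.04529
  E           0.602    0.1972     1.098
  solve Keq expr → x = -0.02264; check Q = 261.3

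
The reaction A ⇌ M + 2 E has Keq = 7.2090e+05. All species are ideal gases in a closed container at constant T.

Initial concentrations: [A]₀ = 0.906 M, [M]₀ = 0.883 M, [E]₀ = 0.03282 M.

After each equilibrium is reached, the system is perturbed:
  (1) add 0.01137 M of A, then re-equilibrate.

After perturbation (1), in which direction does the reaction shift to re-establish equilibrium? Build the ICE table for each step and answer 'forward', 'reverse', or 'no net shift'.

Direction: forward

Q₀ = 0.00105 vs Keq = 7.2090e+05 ⇒ Q<K, forward
Step 1:
                   A          M          E
  I            0.906      0.883    0.03282
  C           -0.906      0.906      1.812
  E       8.4457e-06      1.789      1.845
  solve Keq expr → x = 0.906; check Q = 7.2090e+05
Then add 0.01137 M of A.
Step 2:
                   A          M          E
  I          0.01138      1.789      1.845
  C         -0.01137    0.01137    0.02274
  E       8.7102e-06        1.8      1.868
  solve Keq expr → x = 0.01137; check Q = 7.2090e+05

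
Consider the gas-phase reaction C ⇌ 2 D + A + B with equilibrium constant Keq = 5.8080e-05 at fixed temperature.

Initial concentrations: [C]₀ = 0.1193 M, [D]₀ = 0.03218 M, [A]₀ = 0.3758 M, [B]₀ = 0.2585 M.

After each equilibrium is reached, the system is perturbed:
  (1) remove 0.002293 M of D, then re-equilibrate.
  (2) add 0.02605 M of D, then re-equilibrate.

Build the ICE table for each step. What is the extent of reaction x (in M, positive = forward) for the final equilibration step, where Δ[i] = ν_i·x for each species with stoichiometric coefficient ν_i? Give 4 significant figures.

Q₀ = 8.4324e-04 vs Keq = 5.8080e-05 ⇒ Q>K, reverse
Step 1:
                   C          D          A          B
  Initial     0.1193    0.03218     0.3758     0.2585
  Change      0.0115   -0.02299    -0.0115    -0.0115
  Equil       0.1308   0.009188     0.3643      0.247
  solve Keq expr → x = -0.0115; check Q = 5.8080e-05
Then remove 0.002293 M of D.
Step 2:
                   C          D          A          B
  Initial     0.1308   0.006895     0.3643      0.247
  Change    -0.00111    0.00222    0.00111    0.00111
  Equil       0.1297   0.009115     0.3654     0.2481
  solve Keq expr → x = 0.00111; check Q = 5.8080e-05
Then add 0.02605 M of D.
Step 3:
                   C          D          A          B
  Initial     0.1297    0.03516     0.3654     0.2481
  Change      0.0126   -0.02519    -0.0126    -0.0126
  Equil       0.1423   0.009972     0.3528     0.2355
  solve Keq expr → x = -0.0126; check Q = 5.8080e-05

x = -0.0126 M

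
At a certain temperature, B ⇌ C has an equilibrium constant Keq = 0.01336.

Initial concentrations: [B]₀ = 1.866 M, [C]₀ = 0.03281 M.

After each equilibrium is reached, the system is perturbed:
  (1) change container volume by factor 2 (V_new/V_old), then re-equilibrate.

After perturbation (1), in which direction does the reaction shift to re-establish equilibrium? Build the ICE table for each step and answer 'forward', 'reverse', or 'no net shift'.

Q₀ = 0.01758 vs Keq = 0.01336 ⇒ Q>K, reverse
Step 1:
                   B          C
  I            1.866    0.03281
  C         0.007776  -0.007776
  E            1.874    0.02503
  solve Keq expr → x = -0.007776; check Q = 0.01336
Then change container volume by factor 2 (V_new/V_old).
Step 2:
                   B          C
  I           0.9369    0.01252
  C                0          0
  E           0.9369    0.01252
  solve Keq expr → x = 0; check Q = 0.01336

Direction: no net shift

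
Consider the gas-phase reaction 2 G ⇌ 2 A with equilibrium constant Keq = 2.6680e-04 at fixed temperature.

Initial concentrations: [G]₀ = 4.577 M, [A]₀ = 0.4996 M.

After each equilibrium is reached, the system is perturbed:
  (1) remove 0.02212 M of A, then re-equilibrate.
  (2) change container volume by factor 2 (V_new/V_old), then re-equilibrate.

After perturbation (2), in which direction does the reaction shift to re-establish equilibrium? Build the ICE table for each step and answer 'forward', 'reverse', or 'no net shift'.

Direction: no net shift

Q₀ = 0.01191 vs Keq = 2.6680e-04 ⇒ Q>K, reverse
Step 1:
                  G         A
  Initial     4.577    0.4996
  Change      0.418    -0.418
  Equil       4.995   0.08159
  solve Keq expr → x = -0.209; check Q = 2.6680e-04
Then remove 0.02212 M of A.
Step 2:
                  G         A
  Initial     4.995   0.05947
  Change   -0.02176   0.02176
  Equil       4.973   0.08123
  solve Keq expr → x = 0.01088; check Q = 2.6680e-04
Then change container volume by factor 2 (V_new/V_old).
Step 3:
                  G         A
  Initial     2.487   0.04062
  Change          0         0
  Equil       2.487   0.04062
  solve Keq expr → x = 0; check Q = 2.6680e-04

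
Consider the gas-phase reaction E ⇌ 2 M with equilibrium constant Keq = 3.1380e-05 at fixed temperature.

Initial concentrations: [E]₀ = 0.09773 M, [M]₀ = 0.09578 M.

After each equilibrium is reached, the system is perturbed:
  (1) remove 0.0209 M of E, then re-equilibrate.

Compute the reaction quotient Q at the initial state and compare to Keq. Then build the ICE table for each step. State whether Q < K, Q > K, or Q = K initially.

Q₀ = 0.09387 vs Keq = 3.1380e-05 ⇒ Q>K, reverse
Step 1:
                  E         M
  init      0.09773   0.09578
  Δ         0.04683  -0.09365
  eq         0.1446   0.00213
  solve Keq expr → x = -0.04683; check Q = 3.1380e-05
Then remove 0.0209 M of E.
Step 2:
                  E         M
  init       0.1237   0.00213
  Δ       7.9670e-05 -1.5934e-04
  eq         0.1237   0.00197
  solve Keq expr → x = -7.9670e-05; check Q = 3.1380e-05

Q₀ = 0.09387; Q > K (proceeds reverse)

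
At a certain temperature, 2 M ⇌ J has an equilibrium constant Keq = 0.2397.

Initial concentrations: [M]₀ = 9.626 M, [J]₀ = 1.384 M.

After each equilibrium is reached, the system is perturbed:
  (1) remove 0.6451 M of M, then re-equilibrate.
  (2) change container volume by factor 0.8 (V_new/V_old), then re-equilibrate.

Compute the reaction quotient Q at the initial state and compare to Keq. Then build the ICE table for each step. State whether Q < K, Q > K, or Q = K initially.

Q₀ = 0.01494 vs Keq = 0.2397 ⇒ Q<K, forward
Step 1:
                   M          J
  I            9.626      1.384
  C           -5.479      2.739
  E            4.147      4.123
  solve Keq expr → x = 2.739; check Q = 0.2397
Then remove 0.6451 M of M.
Step 2:
                   M          J
  I            3.502      4.123
  C           0.5138    -0.2569
  E            4.016      3.866
  solve Keq expr → x = -0.2569; check Q = 0.2397
Then change container volume by factor 0.8 (V_new/V_old).
Step 3:
                   M          J
  I             5.02      4.833
  C           -0.431     0.2155
  E            4.589      5.048
  solve Keq expr → x = 0.2155; check Q = 0.2397

Q₀ = 0.01494; Q < K (proceeds forward)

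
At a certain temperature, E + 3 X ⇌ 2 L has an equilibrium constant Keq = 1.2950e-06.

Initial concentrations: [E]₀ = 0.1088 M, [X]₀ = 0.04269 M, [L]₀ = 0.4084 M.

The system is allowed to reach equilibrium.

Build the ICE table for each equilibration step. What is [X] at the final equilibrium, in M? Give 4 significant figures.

Q₀ = 1.9704e+04 vs Keq = 1.2950e-06 ⇒ Q>K, reverse
Step 1:
                   E          X          L
  init        0.1088    0.04269     0.4084
  Δ            0.204     0.6121    -0.4081
  eq          0.3128     0.6548 3.3724e-04
  solve Keq expr → x = -0.204; check Q = 1.2950e-06

[X]_eq = 0.6548 M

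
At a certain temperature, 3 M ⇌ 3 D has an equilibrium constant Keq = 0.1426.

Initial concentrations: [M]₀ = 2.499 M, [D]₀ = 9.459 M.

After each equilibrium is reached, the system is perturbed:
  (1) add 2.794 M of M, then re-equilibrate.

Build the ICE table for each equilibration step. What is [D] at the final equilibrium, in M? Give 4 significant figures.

[D]_eq = 5.062 M

Q₀ = 54.23 vs Keq = 0.1426 ⇒ Q>K, reverse
Step 1:
                  M         D
  I           2.499     9.459
  C           5.355    -5.355
  E           7.854     4.104
  solve Keq expr → x = -1.785; check Q = 0.1426
Then add 2.794 M of M.
Step 2:
                  M         D
  I           10.65     4.104
  C         -0.9588    0.9588
  E            9.69     5.062
  solve Keq expr → x = 0.3196; check Q = 0.1426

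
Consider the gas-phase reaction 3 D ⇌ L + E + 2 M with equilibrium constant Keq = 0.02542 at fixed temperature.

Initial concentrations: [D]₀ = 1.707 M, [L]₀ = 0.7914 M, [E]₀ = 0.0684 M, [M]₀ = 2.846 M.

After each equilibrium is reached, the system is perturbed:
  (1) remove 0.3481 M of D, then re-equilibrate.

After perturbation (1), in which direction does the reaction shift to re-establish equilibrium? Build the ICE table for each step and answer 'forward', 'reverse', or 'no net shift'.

Q₀ = 0.08815 vs Keq = 0.02542 ⇒ Q>K, reverse
Step 1:
                    D           L           E           M
  Initial       1.707      0.7914      0.0684       2.846
  Change       0.1236    -0.04119    -0.04119    -0.08237
  Equil         1.831      0.7502     0.02721       2.764
  solve Keq expr → x = -0.04119; check Q = 0.02542
Then remove 0.3481 M of D.
Step 2:
                    D           L           E           M
  Initial       1.482      0.7502     0.02721       2.764
  Change      0.03376    -0.01125    -0.01125    -0.02251
  Equil         1.516       0.739     0.01596       2.741
  solve Keq expr → x = -0.01125; check Q = 0.02542

Direction: reverse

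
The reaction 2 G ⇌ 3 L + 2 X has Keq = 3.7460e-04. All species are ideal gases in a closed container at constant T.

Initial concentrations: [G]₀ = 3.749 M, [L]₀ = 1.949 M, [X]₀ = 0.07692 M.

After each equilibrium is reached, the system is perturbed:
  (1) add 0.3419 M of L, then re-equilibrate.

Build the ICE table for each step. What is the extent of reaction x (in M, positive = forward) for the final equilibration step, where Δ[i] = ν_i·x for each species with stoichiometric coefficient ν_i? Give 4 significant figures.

Q₀ = 0.003117 vs Keq = 3.7460e-04 ⇒ Q>K, reverse
Step 1:
                   G          L          X
  I            3.749      1.949    0.07692
  C          0.04833   -0.07249   -0.04833
  E            3.797      1.877    0.02859
  solve Keq expr → x = -0.02416; check Q = 3.7460e-04
Then add 0.3419 M of L.
Step 2:
                   G          L          X
  I            3.797      2.218    0.02859
  C         0.006172  -0.009258  -0.006172
  E            3.804      2.209    0.02242
  solve Keq expr → x = -0.003086; check Q = 3.7460e-04

x = -0.003086 M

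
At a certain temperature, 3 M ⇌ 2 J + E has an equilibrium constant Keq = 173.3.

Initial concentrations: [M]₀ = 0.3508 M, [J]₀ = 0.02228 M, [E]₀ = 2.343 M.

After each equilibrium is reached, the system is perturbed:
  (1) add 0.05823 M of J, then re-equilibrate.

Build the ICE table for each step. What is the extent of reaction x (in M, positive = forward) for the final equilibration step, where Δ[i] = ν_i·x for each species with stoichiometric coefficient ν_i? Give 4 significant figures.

Q₀ = 0.02694 vs Keq = 173.3 ⇒ Q<K, forward
Step 1:
                    M           J           E
  init         0.3508     0.02228       2.343
  Δ            -0.268      0.1787     0.08935
  eq          0.08276       0.201       2.432
  solve Keq expr → x = 0.08935; check Q = 173.3
Then add 0.05823 M of J.
Step 2:
                    M           J           E
  init        0.08276      0.2592       2.432
  Δ           0.01304   -0.008692   -0.004346
  eq           0.0958      0.2505       2.428
  solve Keq expr → x = -0.004346; check Q = 173.3

x = -0.004346 M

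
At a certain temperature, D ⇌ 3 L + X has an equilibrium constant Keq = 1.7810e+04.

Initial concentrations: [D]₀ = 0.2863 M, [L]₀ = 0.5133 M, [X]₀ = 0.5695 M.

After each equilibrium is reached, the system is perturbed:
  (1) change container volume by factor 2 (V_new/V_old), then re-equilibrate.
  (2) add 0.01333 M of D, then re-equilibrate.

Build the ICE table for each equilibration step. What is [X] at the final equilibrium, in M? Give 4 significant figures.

[X]_eq = 0.4412 M

Q₀ = 0.269 vs Keq = 1.7810e+04 ⇒ Q<K, forward
Step 1:
                   D          L          X
  I           0.2863     0.5133     0.5695
  C          -0.2862     0.8585     0.2862
  E       1.2404e-04      1.372     0.8557
  solve Keq expr → x = 0.2862; check Q = 1.7810e+04
Then change container volume by factor 2 (V_new/V_old).
Step 2:
                   D          L          X
  I       6.2018e-05     0.6859     0.4278
  C       -5.4259e-05 1.6278e-04 5.4259e-05
  E       7.7587e-06     0.6861     0.4279
  solve Keq expr → x = 5.4259e-05; check Q = 1.7810e+04
Then add 0.01333 M of D.
Step 3:
                   D          L          X
  I          0.01334     0.6861     0.4279
  C         -0.01333    0.03998    0.01333
  E       9.4823e-06     0.7261     0.4412
  solve Keq expr → x = 0.01333; check Q = 1.7810e+04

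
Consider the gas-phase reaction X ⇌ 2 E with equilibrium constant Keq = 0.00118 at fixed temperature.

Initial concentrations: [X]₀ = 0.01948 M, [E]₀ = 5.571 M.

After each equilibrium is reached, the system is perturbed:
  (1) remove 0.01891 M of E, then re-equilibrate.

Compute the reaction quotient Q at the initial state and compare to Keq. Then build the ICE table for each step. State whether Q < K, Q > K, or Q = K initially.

Q₀ = 1593 vs Keq = 0.00118 ⇒ Q>K, reverse
Step 1:
                   X          E
  Initial    0.01948      5.571
  Change       2.757     -5.514
  Equil        2.776    0.05724
  solve Keq expr → x = -2.757; check Q = 0.00118
Then remove 0.01891 M of E.
Step 2:
                   X          E
  Initial      2.776    0.03833
  Change   -0.009406    0.01881
  Equil        2.767    0.05714
  solve Keq expr → x = 0.009406; check Q = 0.00118

Q₀ = 1593; Q > K (proceeds reverse)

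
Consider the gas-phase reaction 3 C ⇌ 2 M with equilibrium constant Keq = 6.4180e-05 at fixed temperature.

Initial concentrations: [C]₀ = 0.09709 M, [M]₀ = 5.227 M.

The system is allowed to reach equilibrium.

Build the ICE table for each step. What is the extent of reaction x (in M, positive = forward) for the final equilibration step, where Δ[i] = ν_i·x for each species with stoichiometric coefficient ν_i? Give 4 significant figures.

Q₀ = 2.9853e+04 vs Keq = 6.4180e-05 ⇒ Q>K, reverse
Step 1:
                  C         M
  init      0.09709     5.227
  Δ           7.585    -5.056
  eq          7.682    0.1706
  solve Keq expr → x = -2.528; check Q = 6.4180e-05

x = -2.528 M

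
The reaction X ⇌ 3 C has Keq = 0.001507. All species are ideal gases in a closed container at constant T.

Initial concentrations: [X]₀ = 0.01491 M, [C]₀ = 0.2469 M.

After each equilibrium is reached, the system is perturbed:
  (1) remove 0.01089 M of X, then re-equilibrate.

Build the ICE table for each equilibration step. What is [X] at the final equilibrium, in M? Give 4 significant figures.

[X]_eq = 0.07053 M

Q₀ = 1.009 vs Keq = 0.001507 ⇒ Q>K, reverse
Step 1:
                  X         C
  init      0.01491    0.2469
  Δ         0.06579   -0.1974
  eq         0.0807   0.04954
  solve Keq expr → x = -0.06579; check Q = 0.001507
Then remove 0.01089 M of X.
Step 2:
                  X         C
  init      0.06981   0.04954
  Δ       7.2479e-04 -0.002174
  eq        0.07053   0.04737
  solve Keq expr → x = -7.2479e-04; check Q = 0.001507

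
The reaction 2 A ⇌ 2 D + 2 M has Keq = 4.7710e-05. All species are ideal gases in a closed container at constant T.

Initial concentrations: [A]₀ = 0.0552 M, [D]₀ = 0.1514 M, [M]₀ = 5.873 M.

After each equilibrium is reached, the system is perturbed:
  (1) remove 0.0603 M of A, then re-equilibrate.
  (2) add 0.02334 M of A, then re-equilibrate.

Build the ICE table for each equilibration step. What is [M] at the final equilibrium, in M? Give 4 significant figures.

Q₀ = 259.5 vs Keq = 4.7710e-05 ⇒ Q>K, reverse
Step 1:
                    A           D           M
  Initial      0.0552      0.1514       5.873
  Change       0.1512     -0.1512     -0.1512
  Equil        0.2064  2.4910e-04       5.722
  solve Keq expr → x = -0.07558; check Q = 4.7710e-05
Then remove 0.0603 M of A.
Step 2:
                    A           D           M
  Initial      0.1461  2.4910e-04       5.722
  Change   7.2702e-05 -7.2702e-05 -7.2702e-05
  Equil        0.1461  1.7640e-04       5.722
  solve Keq expr → x = -3.6351e-05; check Q = 4.7710e-05
Then add 0.02334 M of A.
Step 3:
                    A           D           M
  Initial      0.1695  1.7640e-04       5.722
  Change  -2.8141e-05  2.8141e-05  2.8141e-05
  Equil        0.1694  2.0454e-04       5.722
  solve Keq expr → x = 1.4070e-05; check Q = 4.7710e-05

[M]_eq = 5.722 M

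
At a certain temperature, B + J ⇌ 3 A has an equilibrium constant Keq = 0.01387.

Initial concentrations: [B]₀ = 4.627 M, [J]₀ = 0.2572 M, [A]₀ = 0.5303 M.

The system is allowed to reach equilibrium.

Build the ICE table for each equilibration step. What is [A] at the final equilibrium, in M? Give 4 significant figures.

[A]_eq = 0.2812 M

Q₀ = 0.1253 vs Keq = 0.01387 ⇒ Q>K, reverse
Step 1:
                    B           J           A
  Initial       4.627      0.2572      0.5303
  Change      0.08304     0.08304     -0.2491
  Equil          4.71      0.3402      0.2812
  solve Keq expr → x = -0.08304; check Q = 0.01387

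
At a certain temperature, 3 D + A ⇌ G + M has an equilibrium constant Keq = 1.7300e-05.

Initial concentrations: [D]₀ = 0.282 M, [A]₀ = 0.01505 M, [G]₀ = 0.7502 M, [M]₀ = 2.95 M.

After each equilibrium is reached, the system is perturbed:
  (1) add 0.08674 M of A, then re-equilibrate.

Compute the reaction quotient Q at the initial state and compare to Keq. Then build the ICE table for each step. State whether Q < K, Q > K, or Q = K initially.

Q₀ = 6557 vs Keq = 1.7300e-05 ⇒ Q>K, reverse
Step 1:
                  D         A         G         M
  Initial     0.282   0.01505    0.7502      2.95
  Change       2.25    0.7501   -0.7501   -0.7501
  Equil       2.532    0.7652 9.7710e-05       2.2
  solve Keq expr → x = -0.7501; check Q = 1.7300e-05
Then add 0.08674 M of A.
Step 2:
                  D         A         G         M
  Initial     2.532    0.8519 9.7710e-05       2.2
  Change  -3.3212e-05 -1.1071e-05 1.1071e-05 1.1071e-05
  Equil       2.532    0.8519 1.0878e-04       2.2
  solve Keq expr → x = 1.1071e-05; check Q = 1.7300e-05

Q₀ = 6557; Q > K (proceeds reverse)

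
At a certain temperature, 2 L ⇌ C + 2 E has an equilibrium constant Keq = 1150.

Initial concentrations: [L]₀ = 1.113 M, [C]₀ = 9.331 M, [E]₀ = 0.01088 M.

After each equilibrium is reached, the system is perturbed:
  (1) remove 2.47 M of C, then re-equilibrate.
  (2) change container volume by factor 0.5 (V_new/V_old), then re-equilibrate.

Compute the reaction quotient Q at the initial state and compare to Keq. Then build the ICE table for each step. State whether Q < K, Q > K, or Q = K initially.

Q₀ = 8.9165e-04; Q < K (proceeds forward)

Q₀ = 8.9165e-04 vs Keq = 1150 ⇒ Q<K, forward
Step 1:
                  L         C         E
  I           1.113     9.331   0.01088
  C          -1.018    0.5089     1.018
  E         0.09516      9.84     1.029
  solve Keq expr → x = 0.5089; check Q = 1150
Then remove 2.47 M of C.
Step 2:
                  L         C         E
  I         0.09516      7.37     1.029
  C        -0.01182  0.005912   0.01182
  E         0.08333     7.376     1.041
  solve Keq expr → x = 0.005912; check Q = 1150
Then change container volume by factor 0.5 (V_new/V_old).
Step 3:
                  L         C         E
  I          0.1667     14.75     2.081
  C          0.0618   -0.0309   -0.0618
  E          0.2285     14.72     2.019
  solve Keq expr → x = -0.0309; check Q = 1150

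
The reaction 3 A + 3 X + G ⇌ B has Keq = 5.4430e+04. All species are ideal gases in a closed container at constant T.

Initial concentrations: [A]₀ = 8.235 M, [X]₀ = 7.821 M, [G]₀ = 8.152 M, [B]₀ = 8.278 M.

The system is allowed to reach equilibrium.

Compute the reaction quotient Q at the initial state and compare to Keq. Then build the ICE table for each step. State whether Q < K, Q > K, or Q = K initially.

Q₀ = 3.8009e-06; Q < K (proceeds forward)

Q₀ = 3.8009e-06 vs Keq = 5.4430e+04 ⇒ Q<K, forward
Step 1:
                  A         X         G         B
  init        8.235     7.821     8.152     8.278
  Δ          -7.753    -7.753    -2.584     2.584
  eq         0.4824   0.06835     5.568     10.86
  solve Keq expr → x = 2.584; check Q = 5.4428e+04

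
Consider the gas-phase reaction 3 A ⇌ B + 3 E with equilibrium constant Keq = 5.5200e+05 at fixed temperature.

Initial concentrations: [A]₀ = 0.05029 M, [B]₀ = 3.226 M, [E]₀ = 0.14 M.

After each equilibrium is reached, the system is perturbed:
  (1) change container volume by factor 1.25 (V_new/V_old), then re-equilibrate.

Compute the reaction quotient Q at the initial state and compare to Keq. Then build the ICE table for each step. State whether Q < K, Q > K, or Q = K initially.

Q₀ = 69.6; Q < K (proceeds forward)

Q₀ = 69.6 vs Keq = 5.5200e+05 ⇒ Q<K, forward
Step 1:
                    A           B           E
  Initial     0.05029       3.226        0.14
  Change     -0.04692     0.01564     0.04692
  Equil      0.003372       3.242      0.1869
  solve Keq expr → x = 0.01564; check Q = 5.5200e+05
Then change container volume by factor 1.25 (V_new/V_old).
Step 2:
                    A           B           E
  Initial    0.002698       2.593      0.1495
  Change  -1.9018e-04  6.3394e-05  1.9018e-04
  Equil      0.002508       2.593      0.1497
  solve Keq expr → x = 6.3394e-05; check Q = 5.5200e+05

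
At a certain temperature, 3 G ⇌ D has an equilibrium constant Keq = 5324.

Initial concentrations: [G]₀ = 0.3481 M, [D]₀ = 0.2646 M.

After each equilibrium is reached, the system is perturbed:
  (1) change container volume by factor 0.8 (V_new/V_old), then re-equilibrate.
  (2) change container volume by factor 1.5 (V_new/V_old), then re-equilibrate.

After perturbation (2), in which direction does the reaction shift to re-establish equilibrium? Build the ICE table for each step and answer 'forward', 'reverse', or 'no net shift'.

Q₀ = 6.273 vs Keq = 5324 ⇒ Q<K, forward
Step 1:
                   G          D
  I           0.3481     0.2646
  C          -0.3071     0.1024
  E            0.041      0.367
  solve Keq expr → x = 0.1024; check Q = 5324
Then change container volume by factor 0.8 (V_new/V_old).
Step 2:
                   G          D
  I          0.05125     0.4587
  C        -0.007009   0.002336
  E          0.04424      0.461
  solve Keq expr → x = 0.002336; check Q = 5324
Then change container volume by factor 1.5 (V_new/V_old).
Step 3:
                   G          D
  I          0.02949     0.3074
  C         0.009028  -0.003009
  E          0.03852     0.3044
  solve Keq expr → x = -0.003009; check Q = 5324

Direction: reverse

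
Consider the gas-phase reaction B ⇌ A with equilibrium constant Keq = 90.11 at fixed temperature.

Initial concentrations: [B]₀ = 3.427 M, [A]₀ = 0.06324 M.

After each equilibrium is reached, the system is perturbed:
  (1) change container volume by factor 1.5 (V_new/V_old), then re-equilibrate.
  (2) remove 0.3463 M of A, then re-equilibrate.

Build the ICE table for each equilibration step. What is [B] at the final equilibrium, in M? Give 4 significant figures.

[B]_eq = 0.02174 M

Q₀ = 0.01845 vs Keq = 90.11 ⇒ Q<K, forward
Step 1:
                  B         A
  I           3.427   0.06324
  C          -3.389     3.389
  E         0.03831     3.452
  solve Keq expr → x = 3.389; check Q = 90.11
Then change container volume by factor 1.5 (V_new/V_old).
Step 2:
                  B         A
  I         0.02554     2.301
  C               0         0
  E         0.02554     2.301
  solve Keq expr → x = 0; check Q = 90.11
Then remove 0.3463 M of A.
Step 3:
                  B         A
  I         0.02554     1.955
  C       -0.003801  0.003801
  E         0.02174     1.959
  solve Keq expr → x = 0.003801; check Q = 90.11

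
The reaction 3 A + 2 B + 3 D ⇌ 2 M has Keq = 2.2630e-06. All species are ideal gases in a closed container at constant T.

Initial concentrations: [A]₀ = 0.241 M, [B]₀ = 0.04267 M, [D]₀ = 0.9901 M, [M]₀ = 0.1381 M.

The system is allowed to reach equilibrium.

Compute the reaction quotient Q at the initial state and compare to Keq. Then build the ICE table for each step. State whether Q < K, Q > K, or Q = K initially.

Q₀ = 771 vs Keq = 2.2630e-06 ⇒ Q>K, reverse
Step 1:
                    A           B           D           M
  init          0.241     0.04267      0.9901      0.1381
  Δ             0.207       0.138       0.207      -0.138
  eq            0.448      0.1807       1.197  1.0673e-04
  solve Keq expr → x = -0.069; check Q = 2.2630e-06

Q₀ = 771; Q > K (proceeds reverse)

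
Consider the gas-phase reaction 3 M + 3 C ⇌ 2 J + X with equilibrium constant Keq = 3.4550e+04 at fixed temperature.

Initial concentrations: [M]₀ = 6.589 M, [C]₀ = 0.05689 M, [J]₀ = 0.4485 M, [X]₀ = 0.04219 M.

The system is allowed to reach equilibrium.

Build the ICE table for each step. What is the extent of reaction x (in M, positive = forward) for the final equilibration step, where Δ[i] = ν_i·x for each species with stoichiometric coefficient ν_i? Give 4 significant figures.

x = 0.01858 M

Q₀ = 0.1611 vs Keq = 3.4550e+04 ⇒ Q<K, forward
Step 1:
                    M           C           J           X
  I             6.589     0.05689      0.4485     0.04219
  C          -0.05575    -0.05575     0.03717     0.01858
  E             6.533    0.001142      0.4857     0.06077
  solve Keq expr → x = 0.01858; check Q = 3.4550e+04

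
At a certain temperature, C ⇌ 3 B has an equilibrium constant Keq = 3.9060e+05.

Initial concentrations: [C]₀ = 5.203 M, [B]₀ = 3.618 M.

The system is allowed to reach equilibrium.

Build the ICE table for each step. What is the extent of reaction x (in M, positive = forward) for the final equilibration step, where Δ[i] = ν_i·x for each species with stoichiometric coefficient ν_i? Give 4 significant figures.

Q₀ = 9.102 vs Keq = 3.9060e+05 ⇒ Q<K, forward
Step 1:
                  C         B
  I           5.203     3.618
  C          -5.185     15.55
  E         0.01804     19.17
  solve Keq expr → x = 5.185; check Q = 3.9060e+05

x = 5.185 M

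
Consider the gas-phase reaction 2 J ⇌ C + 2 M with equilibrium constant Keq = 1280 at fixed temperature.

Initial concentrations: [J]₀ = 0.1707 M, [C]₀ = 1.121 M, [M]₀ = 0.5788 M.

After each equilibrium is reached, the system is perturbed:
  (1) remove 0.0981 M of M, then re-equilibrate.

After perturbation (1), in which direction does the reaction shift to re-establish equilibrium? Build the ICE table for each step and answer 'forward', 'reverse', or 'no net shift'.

Q₀ = 12.89 vs Keq = 1280 ⇒ Q<K, forward
Step 1:
                  J         C         M
  I          0.1707     1.121    0.5788
  C         -0.1485   0.07424    0.1485
  E         0.02222     1.195    0.7273
  solve Keq expr → x = 0.07424; check Q = 1280
Then remove 0.0981 M of M.
Step 2:
                  J         C         M
  I         0.02222     1.195    0.6292
  C       -0.002897  0.001449  0.002897
  E         0.01933     1.197    0.6321
  solve Keq expr → x = 0.001449; check Q = 1280

Direction: forward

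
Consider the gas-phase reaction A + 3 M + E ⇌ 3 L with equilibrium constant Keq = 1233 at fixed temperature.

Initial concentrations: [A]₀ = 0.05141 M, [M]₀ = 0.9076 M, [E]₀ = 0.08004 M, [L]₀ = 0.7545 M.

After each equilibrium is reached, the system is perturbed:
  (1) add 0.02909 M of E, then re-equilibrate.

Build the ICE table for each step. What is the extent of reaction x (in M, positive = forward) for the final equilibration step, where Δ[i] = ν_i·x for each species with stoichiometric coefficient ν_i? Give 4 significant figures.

Q₀ = 139.6 vs Keq = 1233 ⇒ Q<K, forward
Step 1:
                    A           M           E           L
  I           0.05141      0.9076     0.08004      0.7545
  C          -0.03199    -0.09597    -0.03199     0.09597
  E           0.01942      0.8116     0.04805      0.8505
  solve Keq expr → x = 0.03199; check Q = 1233
Then add 0.02909 M of E.
Step 2:
                    A           M           E           L
  I           0.01942      0.8116     0.07714      0.8505
  C         -0.005003    -0.01501   -0.005003     0.01501
  E           0.01442      0.7966     0.07214      0.8655
  solve Keq expr → x = 0.005003; check Q = 1233

x = 0.005003 M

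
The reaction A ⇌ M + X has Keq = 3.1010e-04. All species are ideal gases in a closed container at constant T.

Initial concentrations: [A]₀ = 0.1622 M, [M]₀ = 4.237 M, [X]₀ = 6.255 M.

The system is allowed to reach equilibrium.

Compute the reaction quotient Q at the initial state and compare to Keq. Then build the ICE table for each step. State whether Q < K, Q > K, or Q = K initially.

Q₀ = 163.4 vs Keq = 3.1010e-04 ⇒ Q>K, reverse
Step 1:
                    A           M           X
  Initial      0.1622       4.237       6.255
  Change        4.236      -4.236      -4.236
  Equil         4.399  6.7568e-04       2.019
  solve Keq expr → x = -4.236; check Q = 3.1010e-04

Q₀ = 163.4; Q > K (proceeds reverse)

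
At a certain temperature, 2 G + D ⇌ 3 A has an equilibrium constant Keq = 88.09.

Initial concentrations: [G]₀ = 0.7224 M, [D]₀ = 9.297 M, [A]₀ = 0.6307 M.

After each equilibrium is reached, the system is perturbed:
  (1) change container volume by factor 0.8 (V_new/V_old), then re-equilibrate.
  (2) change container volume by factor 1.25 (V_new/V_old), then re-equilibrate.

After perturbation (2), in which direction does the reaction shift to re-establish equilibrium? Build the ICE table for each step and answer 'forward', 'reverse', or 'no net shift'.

Direction: no net shift

Q₀ = 0.05171 vs Keq = 88.09 ⇒ Q<K, forward
Step 1:
                   G          D          A
  init        0.7224      9.297     0.6307
  Δ            -0.65     -0.325      0.975
  eq         0.07238      8.972      1.606
  solve Keq expr → x = 0.325; check Q = 88.09
Then change container volume by factor 0.8 (V_new/V_old).
Step 2:
                   G          D          A
  init       0.09047      11.21      2.007
  Δ                0          0          0
  eq         0.09047      11.21      2.007
  solve Keq expr → x = 0; check Q = 88.09
Then change container volume by factor 1.25 (V_new/V_old).
Step 3:
                   G          D          A
  init       0.07238      8.972      1.606
  Δ                0          0          0
  eq         0.07238      8.972      1.606
  solve Keq expr → x = 0; check Q = 88.09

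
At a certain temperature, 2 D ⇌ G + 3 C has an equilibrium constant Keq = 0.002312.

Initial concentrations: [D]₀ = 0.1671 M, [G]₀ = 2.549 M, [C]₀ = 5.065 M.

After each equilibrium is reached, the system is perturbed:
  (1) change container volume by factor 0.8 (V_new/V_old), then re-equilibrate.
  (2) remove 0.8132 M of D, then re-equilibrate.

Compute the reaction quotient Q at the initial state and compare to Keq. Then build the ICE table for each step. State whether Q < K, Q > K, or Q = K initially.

Q₀ = 1.1862e+04 vs Keq = 0.002312 ⇒ Q>K, reverse
Step 1:
                  D         G         C
  I          0.1671     2.549     5.065
  C           3.177    -1.588    -4.765
  E           3.344    0.9606    0.2997
  solve Keq expr → x = -1.588; check Q = 0.002312
Then change container volume by factor 0.8 (V_new/V_old).
Step 2:
                  D         G         C
  I            4.18     1.201    0.3746
  C         0.03243  -0.01621  -0.04864
  E           4.212     1.184     0.326
  solve Keq expr → x = -0.01621; check Q = 0.002312
Then remove 0.8132 M of D.
Step 3:
                  D         G         C
  I           3.399     1.184     0.326
  C         0.02722  -0.01361  -0.04083
  E           3.426     1.171    0.2851
  solve Keq expr → x = -0.01361; check Q = 0.002312

Q₀ = 1.1862e+04; Q > K (proceeds reverse)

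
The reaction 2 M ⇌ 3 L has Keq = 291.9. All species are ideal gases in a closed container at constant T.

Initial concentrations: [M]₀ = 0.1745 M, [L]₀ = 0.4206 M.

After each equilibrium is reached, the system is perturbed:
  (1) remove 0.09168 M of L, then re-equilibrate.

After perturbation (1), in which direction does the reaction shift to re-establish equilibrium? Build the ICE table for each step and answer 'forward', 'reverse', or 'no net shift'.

Q₀ = 2.444 vs Keq = 291.9 ⇒ Q<K, forward
Step 1:
                   M          L
  Initial     0.1745     0.4206
  Change     -0.1447      0.217
  Equil       0.0298     0.6376
  solve Keq expr → x = 0.07235; check Q = 291.9
Then remove 0.09168 M of L.
Step 2:
                   M          L
  Initial     0.0298      0.546
  Change    -0.00564   0.008459
  Equil      0.02416     0.5544
  solve Keq expr → x = 0.00282; check Q = 291.9

Direction: forward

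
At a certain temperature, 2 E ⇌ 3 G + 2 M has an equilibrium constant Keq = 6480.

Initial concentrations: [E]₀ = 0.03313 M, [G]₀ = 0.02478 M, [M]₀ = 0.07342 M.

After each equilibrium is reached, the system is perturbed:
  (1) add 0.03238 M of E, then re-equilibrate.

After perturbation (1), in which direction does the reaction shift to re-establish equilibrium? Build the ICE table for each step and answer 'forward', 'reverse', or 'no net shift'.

Direction: forward

Q₀ = 7.4729e-05 vs Keq = 6480 ⇒ Q<K, forward
Step 1:
                  E         G         M
  init      0.03313   0.02478   0.07342
  Δ         -0.0331   0.04965    0.0331
  eq      2.6873e-05   0.07443    0.1065
  solve Keq expr → x = 0.01655; check Q = 6480
Then add 0.03238 M of E.
Step 2:
                  E         G         M
  init      0.03241   0.07443    0.1065
  Δ        -0.03233    0.0485   0.03233
  eq      7.4350e-05    0.1229    0.1389
  solve Keq expr → x = 0.01617; check Q = 6480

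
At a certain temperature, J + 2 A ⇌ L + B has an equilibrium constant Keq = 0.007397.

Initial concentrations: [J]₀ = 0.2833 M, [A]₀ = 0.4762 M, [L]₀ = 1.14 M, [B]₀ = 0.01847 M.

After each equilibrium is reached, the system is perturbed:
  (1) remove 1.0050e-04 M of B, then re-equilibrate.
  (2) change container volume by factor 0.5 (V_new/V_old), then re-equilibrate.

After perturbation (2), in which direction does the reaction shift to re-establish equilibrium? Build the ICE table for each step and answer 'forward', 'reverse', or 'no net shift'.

Q₀ = 0.3278 vs Keq = 0.007397 ⇒ Q>K, reverse
Step 1:
                  J         A         L         B
  Initial    0.2833    0.4762      1.14   0.01847
  Change    0.01795    0.0359  -0.01795  -0.01795
  Equil      0.3012    0.5121     1.122 5.2081e-04
  solve Keq expr → x = -0.01795; check Q = 0.007397
Then remove 1.0050e-04 M of B.
Step 2:
                  J         A         L         B
  Initial    0.3012    0.5121     1.122 4.2031e-04
  Change  -9.9875e-05 -1.9975e-04 9.9875e-05 9.9875e-05
  Equil      0.3011    0.5119     1.122 5.2018e-04
  solve Keq expr → x = 9.9875e-05; check Q = 0.007397
Then change container volume by factor 0.5 (V_new/V_old).
Step 3:
                  J         A         L         B
  Initial    0.6023     1.024     2.244   0.00104
  Change  -0.001028 -0.002055  0.001028  0.001028
  Equil      0.6013     1.022     2.245  0.002068
  solve Keq expr → x = 0.001028; check Q = 0.007397

Direction: forward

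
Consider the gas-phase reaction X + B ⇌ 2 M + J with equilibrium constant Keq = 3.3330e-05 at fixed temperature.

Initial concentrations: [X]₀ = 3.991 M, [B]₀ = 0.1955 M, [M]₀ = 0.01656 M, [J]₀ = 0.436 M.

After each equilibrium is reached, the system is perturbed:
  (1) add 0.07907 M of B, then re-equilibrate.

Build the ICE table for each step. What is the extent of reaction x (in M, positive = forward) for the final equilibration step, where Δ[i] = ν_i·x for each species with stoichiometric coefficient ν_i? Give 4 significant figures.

x = 7.0207e-04 M

Q₀ = 1.5324e-04 vs Keq = 3.3330e-05 ⇒ Q>K, reverse
Step 1:
                  X         B         M         J
  Initial     3.991    0.1955   0.01656     0.436
  Change   0.004354  0.004354 -0.008708 -0.004354
  Equil       3.995    0.1999  0.007852    0.4316
  solve Keq expr → x = -0.004354; check Q = 3.3330e-05
Then add 0.07907 M of B.
Step 2:
                  X         B         M         J
  Initial     3.995    0.2789  0.007852    0.4316
  Change  -7.0207e-04 -7.0207e-04  0.001404 7.0207e-04
  Equil       3.995    0.2782  0.009256    0.4323
  solve Keq expr → x = 7.0207e-04; check Q = 3.3330e-05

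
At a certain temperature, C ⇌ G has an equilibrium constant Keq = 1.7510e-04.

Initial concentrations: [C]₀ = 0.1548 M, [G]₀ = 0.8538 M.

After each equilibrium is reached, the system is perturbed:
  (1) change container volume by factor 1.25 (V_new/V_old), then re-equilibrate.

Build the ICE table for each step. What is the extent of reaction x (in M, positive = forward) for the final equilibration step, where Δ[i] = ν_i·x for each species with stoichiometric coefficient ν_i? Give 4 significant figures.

x = 0 M

Q₀ = 5.516 vs Keq = 1.7510e-04 ⇒ Q>K, reverse
Step 1:
                   C          G
  Initial     0.1548     0.8538
  Change      0.8536    -0.8536
  Equil        1.008 1.7657e-04
  solve Keq expr → x = -0.8536; check Q = 1.7510e-04
Then change container volume by factor 1.25 (V_new/V_old).
Step 2:
                   C          G
  Initial     0.8067 1.4126e-04
  Change           0          0
  Equil       0.8067 1.4126e-04
  solve Keq expr → x = 0; check Q = 1.7510e-04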